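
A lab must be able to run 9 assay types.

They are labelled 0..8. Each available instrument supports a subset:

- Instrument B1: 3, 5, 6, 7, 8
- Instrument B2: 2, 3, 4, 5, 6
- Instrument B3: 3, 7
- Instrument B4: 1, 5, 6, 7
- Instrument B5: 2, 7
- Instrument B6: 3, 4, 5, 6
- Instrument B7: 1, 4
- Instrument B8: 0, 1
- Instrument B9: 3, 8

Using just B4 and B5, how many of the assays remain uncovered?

4

Union of B4, B5 = {1, 2, 5, 6, 7}.
Not covered: 0, 3, 4, 8 — 4 assays.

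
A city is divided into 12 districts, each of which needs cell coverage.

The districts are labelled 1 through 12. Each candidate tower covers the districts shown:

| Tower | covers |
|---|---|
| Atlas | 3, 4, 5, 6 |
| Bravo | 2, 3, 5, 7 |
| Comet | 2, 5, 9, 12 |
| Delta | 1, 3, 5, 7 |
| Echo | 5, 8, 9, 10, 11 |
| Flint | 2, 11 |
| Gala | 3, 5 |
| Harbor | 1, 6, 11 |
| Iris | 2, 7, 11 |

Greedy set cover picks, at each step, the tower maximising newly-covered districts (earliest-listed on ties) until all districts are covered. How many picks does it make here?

Greedy: pick Echo (covers 5 new) → pick Atlas (covers 3 new) → pick Bravo (covers 2 new) → pick Comet (covers 1 new) → pick Delta (covers 1 new). Total picks: 5.
(The true minimum cover uses only 4 towers, so greedy is not optimal here.)

5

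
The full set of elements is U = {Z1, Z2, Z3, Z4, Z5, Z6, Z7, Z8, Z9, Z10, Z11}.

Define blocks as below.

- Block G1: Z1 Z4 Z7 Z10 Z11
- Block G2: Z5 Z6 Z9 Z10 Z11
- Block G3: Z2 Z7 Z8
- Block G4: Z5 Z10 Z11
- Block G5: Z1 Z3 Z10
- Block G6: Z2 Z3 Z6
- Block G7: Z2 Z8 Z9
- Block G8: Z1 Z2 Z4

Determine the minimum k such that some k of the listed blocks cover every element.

G1, G2, G3, and G6 cover everything between them: the union {Z1, Z2, Z3, Z4, Z5, Z6, Z7, Z8, Z9, Z10, Z11} is all of U.
No 3 of the 8 blocks cover everything (all 56 combinations miss at least one element), so 4 is optimal.

4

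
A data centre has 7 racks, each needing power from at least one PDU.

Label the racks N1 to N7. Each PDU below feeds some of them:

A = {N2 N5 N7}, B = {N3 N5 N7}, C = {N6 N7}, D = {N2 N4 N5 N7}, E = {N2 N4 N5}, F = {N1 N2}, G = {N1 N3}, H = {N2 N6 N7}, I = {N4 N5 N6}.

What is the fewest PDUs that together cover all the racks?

3

Take {D, G, H}. Their union is {N1, N2, N3, N4, N5, N6, N7}, which is all 7 racks.
No 2 of the 9 PDUs cover everything (all 36 combinations miss at least one rack), so 3 is optimal.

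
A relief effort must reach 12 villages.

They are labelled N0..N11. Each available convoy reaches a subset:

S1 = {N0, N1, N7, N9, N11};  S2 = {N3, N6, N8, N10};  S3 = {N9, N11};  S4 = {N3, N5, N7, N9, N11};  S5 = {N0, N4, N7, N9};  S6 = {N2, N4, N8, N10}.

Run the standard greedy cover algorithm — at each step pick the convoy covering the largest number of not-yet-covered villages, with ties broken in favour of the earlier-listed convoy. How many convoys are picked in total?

Greedy: pick S1 (covers 5 new) → pick S2 (covers 4 new) → pick S6 (covers 2 new) → pick S4 (covers 1 new). Total picks: 4.

4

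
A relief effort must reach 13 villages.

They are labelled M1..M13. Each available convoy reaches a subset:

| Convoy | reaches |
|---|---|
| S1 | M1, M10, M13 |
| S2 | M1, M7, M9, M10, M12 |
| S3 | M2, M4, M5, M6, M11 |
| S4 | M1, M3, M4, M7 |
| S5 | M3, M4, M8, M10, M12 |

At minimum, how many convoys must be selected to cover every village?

S1 and S2 and S3 and S5 together: S1 ∪ S2 ∪ S3 ∪ S5 = {M1, M2, M3, M4, M5, M6, M7, M8, M9, M10, M11, M12, M13} — every village is covered.
No 3 of the 5 convoys cover everything (all 10 combinations miss at least one village), so 4 is optimal.

4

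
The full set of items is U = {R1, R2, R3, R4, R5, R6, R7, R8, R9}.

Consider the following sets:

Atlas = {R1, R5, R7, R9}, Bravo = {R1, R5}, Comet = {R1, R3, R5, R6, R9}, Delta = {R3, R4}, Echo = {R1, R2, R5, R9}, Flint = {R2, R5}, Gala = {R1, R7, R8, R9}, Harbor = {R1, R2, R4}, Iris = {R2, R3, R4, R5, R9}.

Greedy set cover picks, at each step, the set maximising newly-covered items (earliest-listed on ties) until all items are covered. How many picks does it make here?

3

Greedy: pick Comet (covers 5 new) → pick Gala (covers 2 new) → pick Harbor (covers 2 new). Total picks: 3.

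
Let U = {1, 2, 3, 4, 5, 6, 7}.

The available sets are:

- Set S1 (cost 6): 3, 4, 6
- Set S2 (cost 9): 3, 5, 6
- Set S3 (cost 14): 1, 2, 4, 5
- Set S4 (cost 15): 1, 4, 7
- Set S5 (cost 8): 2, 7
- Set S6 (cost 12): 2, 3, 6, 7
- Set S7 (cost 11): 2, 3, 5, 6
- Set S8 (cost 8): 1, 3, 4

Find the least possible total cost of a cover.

S2, S5, S8 together cover every element (S2 ∪ S5 ∪ S8 = {1, 2, 3, 4, 5, 6, 7}); total cost 9 + 8 + 8 = 25.
The greedy pick S1, S5, S3 costs 28; no covering selection beats 25.

25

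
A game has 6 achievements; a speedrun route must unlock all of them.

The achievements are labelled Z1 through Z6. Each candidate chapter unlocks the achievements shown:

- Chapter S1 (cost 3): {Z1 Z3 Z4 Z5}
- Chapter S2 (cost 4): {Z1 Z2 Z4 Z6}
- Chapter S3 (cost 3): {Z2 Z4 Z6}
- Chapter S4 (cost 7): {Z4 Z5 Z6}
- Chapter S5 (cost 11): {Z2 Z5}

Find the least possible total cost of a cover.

6

S1, S3 together cover every achievement (S1 ∪ S3 = {Z1, Z2, Z3, Z4, Z5, Z6}); total cost 3 + 3 = 6.
No covering selection has total cost below 6.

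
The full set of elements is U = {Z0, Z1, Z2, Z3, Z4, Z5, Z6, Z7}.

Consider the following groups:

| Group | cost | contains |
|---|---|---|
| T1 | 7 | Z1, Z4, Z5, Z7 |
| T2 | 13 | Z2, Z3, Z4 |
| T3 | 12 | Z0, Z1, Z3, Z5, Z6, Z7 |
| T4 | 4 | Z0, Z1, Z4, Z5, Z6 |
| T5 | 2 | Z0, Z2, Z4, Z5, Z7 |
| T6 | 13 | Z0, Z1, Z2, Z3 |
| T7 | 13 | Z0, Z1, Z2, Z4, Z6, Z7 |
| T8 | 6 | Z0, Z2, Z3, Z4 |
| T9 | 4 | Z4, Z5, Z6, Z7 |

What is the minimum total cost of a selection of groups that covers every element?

T4, T5, T8 together cover every element (T4 ∪ T5 ∪ T8 = {Z0, Z1, Z2, Z3, Z4, Z5, Z6, Z7}); total cost 4 + 2 + 6 = 12.
No covering selection has total cost below 12.

12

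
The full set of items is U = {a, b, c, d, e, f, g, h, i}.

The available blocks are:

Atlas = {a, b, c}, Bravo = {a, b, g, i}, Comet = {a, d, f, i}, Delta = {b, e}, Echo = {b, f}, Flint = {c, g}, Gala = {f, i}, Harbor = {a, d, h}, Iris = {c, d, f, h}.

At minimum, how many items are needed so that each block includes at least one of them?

T = {b, c, d, i} meets every block (each contains at least one member of T), and |T| = 4.
The blocks Delta, Flint, Gala, Harbor are pairwise disjoint, so any hitting set needs a separate item for each — at least 4. Hence 4 is optimal.

4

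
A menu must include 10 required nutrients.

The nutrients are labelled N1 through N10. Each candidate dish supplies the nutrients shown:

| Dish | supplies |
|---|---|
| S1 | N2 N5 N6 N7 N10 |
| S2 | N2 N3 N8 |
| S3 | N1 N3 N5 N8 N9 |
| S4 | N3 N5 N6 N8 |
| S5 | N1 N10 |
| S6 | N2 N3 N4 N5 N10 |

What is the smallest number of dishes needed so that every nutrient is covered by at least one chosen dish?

Take {S1, S3, S6}. Their union is {N1, N2, N3, N4, N5, N6, N7, N8, N9, N10}, which is all 10 nutrients.
Only S6 contains N4, so S6 is forced; the remaining 5 nutrients need at least 2 more dishes (each remaining dish adds at most 3) — so at least 3 dishes are needed, and 3 is optimal.

3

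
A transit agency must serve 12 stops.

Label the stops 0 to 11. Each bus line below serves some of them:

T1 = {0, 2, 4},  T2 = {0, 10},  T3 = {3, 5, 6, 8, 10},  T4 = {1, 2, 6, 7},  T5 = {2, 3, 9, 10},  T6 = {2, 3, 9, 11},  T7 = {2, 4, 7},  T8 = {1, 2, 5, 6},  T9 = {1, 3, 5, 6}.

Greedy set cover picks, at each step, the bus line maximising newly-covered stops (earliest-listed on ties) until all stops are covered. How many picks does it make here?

4

Greedy: pick T3 (covers 5 new) → pick T1 (covers 3 new) → pick T4 (covers 2 new) → pick T6 (covers 2 new). Total picks: 4.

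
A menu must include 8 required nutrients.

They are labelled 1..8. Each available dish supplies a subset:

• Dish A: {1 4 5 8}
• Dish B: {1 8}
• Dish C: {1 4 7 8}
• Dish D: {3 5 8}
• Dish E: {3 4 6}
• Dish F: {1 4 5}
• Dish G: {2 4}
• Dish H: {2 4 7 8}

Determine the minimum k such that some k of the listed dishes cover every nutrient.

Take {A, E, H}. Their union is {1, 2, 3, 4, 5, 6, 7, 8}, which is all 8 nutrients.
Only E contains 6, so E is forced; the remaining 5 nutrients need at least 2 more dishes (each remaining dish adds at most 3) — so at least 3 dishes are needed, and 3 is optimal.

3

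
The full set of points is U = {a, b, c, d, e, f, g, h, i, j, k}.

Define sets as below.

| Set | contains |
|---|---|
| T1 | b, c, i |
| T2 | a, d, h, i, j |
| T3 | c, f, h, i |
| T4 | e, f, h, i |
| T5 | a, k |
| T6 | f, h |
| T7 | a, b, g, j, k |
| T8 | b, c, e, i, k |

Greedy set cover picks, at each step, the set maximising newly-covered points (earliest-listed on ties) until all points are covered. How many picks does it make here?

4

Greedy: pick T2 (covers 5 new) → pick T8 (covers 4 new) → pick T3 (covers 1 new) → pick T7 (covers 1 new). Total picks: 4.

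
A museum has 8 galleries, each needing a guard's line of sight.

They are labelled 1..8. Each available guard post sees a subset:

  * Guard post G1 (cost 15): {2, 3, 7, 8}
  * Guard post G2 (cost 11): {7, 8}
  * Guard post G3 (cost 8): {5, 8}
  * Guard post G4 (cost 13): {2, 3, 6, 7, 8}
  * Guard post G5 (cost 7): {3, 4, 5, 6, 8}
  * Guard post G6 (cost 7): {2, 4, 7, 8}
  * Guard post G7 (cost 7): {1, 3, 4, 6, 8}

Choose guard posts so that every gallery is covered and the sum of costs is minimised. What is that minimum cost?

G5, G6, G7 together cover every gallery (G5 ∪ G6 ∪ G7 = {1, 2, 3, 4, 5, 6, 7, 8}); total cost 7 + 7 + 7 = 21.
No covering selection has total cost below 21.

21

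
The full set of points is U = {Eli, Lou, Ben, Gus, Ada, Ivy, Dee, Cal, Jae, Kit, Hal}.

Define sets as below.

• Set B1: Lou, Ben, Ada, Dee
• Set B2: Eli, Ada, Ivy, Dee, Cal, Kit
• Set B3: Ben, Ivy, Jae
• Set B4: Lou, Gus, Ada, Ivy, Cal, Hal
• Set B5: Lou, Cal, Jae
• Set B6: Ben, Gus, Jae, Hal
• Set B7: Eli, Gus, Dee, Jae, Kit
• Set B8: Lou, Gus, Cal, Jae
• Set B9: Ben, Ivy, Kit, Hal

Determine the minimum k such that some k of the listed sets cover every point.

B1, B2, and B6 cover everything between them: the union {Eli, Lou, Ben, Gus, Ada, Ivy, Dee, Cal, Jae, Kit, Hal} is all of U.
No 2 of the 9 sets cover everything (all 36 combinations miss at least one point), so 3 is optimal.

3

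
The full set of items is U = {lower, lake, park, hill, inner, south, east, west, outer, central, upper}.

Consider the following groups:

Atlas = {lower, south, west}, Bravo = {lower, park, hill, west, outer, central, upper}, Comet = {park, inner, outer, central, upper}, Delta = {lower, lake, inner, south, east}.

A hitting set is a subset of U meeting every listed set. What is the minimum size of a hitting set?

2

The 2 items {lower, inner} hit every group.
The groups Atlas, Comet are pairwise disjoint, so any hitting set needs a separate item for each — at least 2. Hence 2 is optimal.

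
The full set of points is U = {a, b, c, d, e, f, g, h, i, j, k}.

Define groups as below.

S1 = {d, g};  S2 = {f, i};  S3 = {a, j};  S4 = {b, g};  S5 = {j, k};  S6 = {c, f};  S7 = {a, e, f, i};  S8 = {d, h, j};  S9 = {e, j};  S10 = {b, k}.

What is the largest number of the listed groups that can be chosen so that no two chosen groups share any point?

S1, S6, S9, S10 are pairwise disjoint (S1={d,g}; S6={c,f}; S9={e,j}; S10={b,k}).
Every remaining group overlaps one of these, and no 5 of the listed groups are pairwise disjoint, so 4 is the maximum.

4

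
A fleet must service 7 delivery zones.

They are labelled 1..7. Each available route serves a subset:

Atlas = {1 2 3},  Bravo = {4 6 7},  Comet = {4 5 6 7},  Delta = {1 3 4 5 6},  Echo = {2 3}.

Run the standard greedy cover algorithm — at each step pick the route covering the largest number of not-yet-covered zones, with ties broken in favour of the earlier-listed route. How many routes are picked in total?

Greedy: pick Delta (covers 5 new) → pick Atlas (covers 1 new) → pick Bravo (covers 1 new). Total picks: 3.
(The true minimum cover uses only 2 routes, so greedy is not optimal here.)

3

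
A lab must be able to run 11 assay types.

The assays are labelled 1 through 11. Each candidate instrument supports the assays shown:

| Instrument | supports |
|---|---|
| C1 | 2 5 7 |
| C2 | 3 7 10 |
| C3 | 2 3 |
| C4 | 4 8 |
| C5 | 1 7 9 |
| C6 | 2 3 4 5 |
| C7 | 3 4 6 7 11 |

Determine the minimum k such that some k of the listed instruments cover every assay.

5

C2 and C4 and C5 and C6 and C7 together: C2 ∪ C4 ∪ C5 ∪ C6 ∪ C7 = {1, 2, 3, 4, 5, 6, 7, 8, 9, 10, 11} — every assay is covered.
No 4 of the 7 instruments cover everything (all 35 combinations miss at least one assay), so 5 is optimal.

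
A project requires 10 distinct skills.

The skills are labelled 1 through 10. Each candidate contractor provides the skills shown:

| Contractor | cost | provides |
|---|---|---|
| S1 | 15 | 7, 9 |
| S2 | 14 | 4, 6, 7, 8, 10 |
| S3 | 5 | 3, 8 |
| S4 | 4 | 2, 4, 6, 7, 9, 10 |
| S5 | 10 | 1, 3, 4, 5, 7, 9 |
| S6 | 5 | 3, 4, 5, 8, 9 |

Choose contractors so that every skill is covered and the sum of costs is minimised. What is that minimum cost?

S4, S5, S6 together cover every skill (S4 ∪ S5 ∪ S6 = {1, 2, 3, 4, 5, 6, 7, 8, 9, 10}); total cost 4 + 10 + 5 = 19.
No covering selection has total cost below 19.

19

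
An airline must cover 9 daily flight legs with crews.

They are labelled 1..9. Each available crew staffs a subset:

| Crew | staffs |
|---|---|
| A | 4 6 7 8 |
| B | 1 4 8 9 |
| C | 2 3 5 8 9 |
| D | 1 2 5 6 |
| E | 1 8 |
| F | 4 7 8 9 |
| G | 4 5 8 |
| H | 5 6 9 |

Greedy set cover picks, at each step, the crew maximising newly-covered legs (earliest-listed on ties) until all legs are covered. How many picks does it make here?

Greedy: pick C (covers 5 new) → pick A (covers 3 new) → pick B (covers 1 new). Total picks: 3.

3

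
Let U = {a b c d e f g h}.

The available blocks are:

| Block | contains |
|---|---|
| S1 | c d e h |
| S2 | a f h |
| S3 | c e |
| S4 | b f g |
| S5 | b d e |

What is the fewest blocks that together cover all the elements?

S1 and S2 and S4 together: S1 ∪ S2 ∪ S4 = {a, b, c, d, e, f, g, h} — every element is covered.
Only S2 contains a, so S2 is forced; the remaining 5 elements need at least 2 more blocks (each remaining block adds at most 3) — so at least 3 blocks are needed, and 3 is optimal.

3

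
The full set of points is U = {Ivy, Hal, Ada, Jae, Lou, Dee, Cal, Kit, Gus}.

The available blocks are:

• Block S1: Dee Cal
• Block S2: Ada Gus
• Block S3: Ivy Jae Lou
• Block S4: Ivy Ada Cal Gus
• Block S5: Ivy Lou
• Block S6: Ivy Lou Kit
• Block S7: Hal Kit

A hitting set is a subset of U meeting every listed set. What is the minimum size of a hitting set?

4

Take H = {Lou, Dee, Kit, Gus}. Each listed block contains at least one of these, so H is a hitting set of size 4.
The blocks S1, S2, S5, S7 are pairwise disjoint, so any hitting set needs a separate point for each — at least 4. Hence 4 is optimal.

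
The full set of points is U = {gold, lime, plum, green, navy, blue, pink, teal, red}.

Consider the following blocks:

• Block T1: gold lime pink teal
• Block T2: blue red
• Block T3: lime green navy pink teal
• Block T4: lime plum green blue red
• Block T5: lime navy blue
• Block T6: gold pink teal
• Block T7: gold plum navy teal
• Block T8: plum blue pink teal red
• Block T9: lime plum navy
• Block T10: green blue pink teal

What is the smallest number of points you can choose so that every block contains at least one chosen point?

3

H = {lime, blue, teal} meets every block (each contains at least one member of H), and |H| = 3.
The blocks T2, T6, T9 are pairwise disjoint, so any hitting set needs a separate point for each — at least 3. Hence 3 is optimal.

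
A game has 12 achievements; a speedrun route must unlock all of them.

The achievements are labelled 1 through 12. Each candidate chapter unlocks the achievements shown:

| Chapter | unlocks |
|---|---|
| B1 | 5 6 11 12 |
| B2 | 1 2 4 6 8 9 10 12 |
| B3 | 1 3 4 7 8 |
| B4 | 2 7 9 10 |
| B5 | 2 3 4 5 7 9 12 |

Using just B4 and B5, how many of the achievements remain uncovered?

Union of B4, B5 = {2, 3, 4, 5, 7, 9, 10, 12}.
Not covered: 1, 6, 8, 11 — 4 achievements.

4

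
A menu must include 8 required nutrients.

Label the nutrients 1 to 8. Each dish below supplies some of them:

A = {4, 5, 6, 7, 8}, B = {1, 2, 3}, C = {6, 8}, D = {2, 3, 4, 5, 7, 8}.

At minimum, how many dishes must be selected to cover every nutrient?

A and B together: A ∪ B = {1, 2, 3, 4, 5, 6, 7, 8} — every nutrient is covered.
No single dish has all 8 nutrients (the largest, D, has 6), so 2 is optimal.

2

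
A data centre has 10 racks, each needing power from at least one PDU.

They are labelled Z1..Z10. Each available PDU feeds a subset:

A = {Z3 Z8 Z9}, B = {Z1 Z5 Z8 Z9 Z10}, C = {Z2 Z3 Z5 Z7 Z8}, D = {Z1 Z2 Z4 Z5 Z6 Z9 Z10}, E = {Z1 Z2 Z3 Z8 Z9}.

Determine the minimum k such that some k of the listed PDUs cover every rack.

Take {C, D}. Their union is {Z1, Z2, Z3, Z4, Z5, Z6, Z7, Z8, Z9, Z10}, which is all 10 racks.
No single PDU has all 10 racks (the largest, D, has 7), so 2 is optimal.

2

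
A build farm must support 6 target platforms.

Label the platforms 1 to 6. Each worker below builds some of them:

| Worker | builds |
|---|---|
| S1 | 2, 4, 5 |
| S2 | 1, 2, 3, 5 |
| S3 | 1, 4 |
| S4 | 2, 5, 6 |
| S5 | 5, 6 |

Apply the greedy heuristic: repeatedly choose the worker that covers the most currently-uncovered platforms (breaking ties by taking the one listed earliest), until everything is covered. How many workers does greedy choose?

3

Greedy: pick S2 (covers 4 new) → pick S1 (covers 1 new) → pick S4 (covers 1 new). Total picks: 3.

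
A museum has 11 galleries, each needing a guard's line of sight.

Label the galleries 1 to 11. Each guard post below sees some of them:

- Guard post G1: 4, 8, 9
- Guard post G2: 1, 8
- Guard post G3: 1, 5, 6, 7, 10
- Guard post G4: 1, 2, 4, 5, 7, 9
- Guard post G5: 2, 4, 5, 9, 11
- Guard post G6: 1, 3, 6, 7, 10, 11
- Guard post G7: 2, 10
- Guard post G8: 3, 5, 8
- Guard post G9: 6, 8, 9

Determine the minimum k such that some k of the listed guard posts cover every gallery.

G2 and G5 and G6 together: G2 ∪ G5 ∪ G6 = {1, 2, 3, 4, 5, 6, 7, 8, 9, 10, 11} — every gallery is covered.
No 2 of the 9 guard posts cover everything (all 36 combinations miss at least one gallery), so 3 is optimal.

3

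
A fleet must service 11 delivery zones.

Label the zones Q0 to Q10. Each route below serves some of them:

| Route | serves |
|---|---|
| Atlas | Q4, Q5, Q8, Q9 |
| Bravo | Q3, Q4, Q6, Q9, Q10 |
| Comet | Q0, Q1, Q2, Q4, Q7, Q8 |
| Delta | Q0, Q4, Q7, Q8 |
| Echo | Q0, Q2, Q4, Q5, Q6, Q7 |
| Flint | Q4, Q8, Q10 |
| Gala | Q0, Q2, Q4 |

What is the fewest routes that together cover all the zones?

3

Atlas and Bravo and Comet together: Atlas ∪ Bravo ∪ Comet = {Q0, Q1, Q2, Q3, Q4, Q5, Q6, Q7, Q8, Q9, Q10} — every zone is covered.
Only Comet contains Q1, so Comet is forced; the remaining 5 zones need at least 2 more routes (each remaining route adds at most 4) — so at least 3 routes are needed, and 3 is optimal.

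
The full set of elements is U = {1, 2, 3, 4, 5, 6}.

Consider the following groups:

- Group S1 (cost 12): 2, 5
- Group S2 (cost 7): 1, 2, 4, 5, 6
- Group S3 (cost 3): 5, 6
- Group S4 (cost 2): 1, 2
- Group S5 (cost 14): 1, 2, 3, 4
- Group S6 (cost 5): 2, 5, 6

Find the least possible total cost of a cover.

17

S3, S5 together cover every element (S3 ∪ S5 = {1, 2, 3, 4, 5, 6}); total cost 3 + 14 = 17.
The greedy pick S4, S3, S2, S5 costs 26; no covering selection beats 17.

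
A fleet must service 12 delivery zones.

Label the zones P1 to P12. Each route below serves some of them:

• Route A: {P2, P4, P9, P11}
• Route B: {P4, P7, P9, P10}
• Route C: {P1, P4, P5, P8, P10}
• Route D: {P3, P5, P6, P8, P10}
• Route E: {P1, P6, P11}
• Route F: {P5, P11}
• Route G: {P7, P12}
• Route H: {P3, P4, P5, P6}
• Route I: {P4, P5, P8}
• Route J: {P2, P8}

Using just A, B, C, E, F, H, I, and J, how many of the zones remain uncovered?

1

Union of A, B, C, E, F, H, I, J = {P1, P2, P3, P4, P5, P6, P7, P8, P9, P10, P11}.
Not covered: P12 — 1 zone.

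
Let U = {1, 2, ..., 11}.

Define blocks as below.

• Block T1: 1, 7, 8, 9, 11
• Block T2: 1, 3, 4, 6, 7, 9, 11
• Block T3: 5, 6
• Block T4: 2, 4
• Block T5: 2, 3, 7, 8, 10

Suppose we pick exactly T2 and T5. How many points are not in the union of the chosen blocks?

Union of T2, T5 = {1, 2, 3, 4, 6, 7, 8, 9, 10, 11}.
Not covered: 5 — 1 point.

1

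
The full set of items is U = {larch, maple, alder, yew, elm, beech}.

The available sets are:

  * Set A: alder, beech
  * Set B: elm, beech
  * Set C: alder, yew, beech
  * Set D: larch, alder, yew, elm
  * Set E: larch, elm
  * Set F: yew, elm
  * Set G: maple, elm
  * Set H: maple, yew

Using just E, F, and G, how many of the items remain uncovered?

Union of E, F, G = {larch, maple, yew, elm}.
Not covered: alder, beech — 2 items.

2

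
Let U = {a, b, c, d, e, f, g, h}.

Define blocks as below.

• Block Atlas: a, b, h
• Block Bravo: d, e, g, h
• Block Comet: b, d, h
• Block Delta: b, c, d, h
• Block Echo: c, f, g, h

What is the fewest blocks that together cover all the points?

3

Atlas and Bravo and Echo together: Atlas ∪ Bravo ∪ Echo = {a, b, c, d, e, f, g, h} — every point is covered.
Only Atlas contains a, so Atlas is forced; the remaining 5 points need at least 2 more blocks (each remaining block adds at most 3) — so at least 3 blocks are needed, and 3 is optimal.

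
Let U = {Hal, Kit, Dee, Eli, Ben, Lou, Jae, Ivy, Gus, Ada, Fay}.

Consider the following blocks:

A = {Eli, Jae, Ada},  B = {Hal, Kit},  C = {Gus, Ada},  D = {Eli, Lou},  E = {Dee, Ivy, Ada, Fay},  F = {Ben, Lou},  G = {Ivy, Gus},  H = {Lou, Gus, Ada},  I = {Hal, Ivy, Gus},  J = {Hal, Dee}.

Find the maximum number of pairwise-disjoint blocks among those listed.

A, B, F, G are pairwise disjoint (A={Eli,Jae,Ada}; B={Hal,Kit}; F={Ben,Lou}; G={Ivy,Gus}).
Every remaining block overlaps one of these, and no 5 of the listed blocks are pairwise disjoint, so 4 is the maximum.

4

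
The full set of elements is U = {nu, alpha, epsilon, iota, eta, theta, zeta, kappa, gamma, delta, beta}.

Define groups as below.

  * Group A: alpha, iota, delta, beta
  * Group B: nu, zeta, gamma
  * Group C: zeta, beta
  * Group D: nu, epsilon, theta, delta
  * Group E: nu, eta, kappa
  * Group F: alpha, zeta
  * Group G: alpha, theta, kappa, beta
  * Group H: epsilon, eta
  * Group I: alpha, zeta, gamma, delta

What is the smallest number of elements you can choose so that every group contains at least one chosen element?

The 4 elements {nu, eta, zeta, beta} hit every group.
No choice of 3 elements meets every group, so 4 is the minimum.

4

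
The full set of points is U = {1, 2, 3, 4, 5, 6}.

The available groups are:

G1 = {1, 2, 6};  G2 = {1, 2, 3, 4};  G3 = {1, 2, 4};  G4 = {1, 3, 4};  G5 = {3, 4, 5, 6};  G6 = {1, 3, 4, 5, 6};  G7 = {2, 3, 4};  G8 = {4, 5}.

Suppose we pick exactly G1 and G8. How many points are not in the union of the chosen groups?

1

Union of G1, G8 = {1, 2, 4, 5, 6}.
Not covered: 3 — 1 point.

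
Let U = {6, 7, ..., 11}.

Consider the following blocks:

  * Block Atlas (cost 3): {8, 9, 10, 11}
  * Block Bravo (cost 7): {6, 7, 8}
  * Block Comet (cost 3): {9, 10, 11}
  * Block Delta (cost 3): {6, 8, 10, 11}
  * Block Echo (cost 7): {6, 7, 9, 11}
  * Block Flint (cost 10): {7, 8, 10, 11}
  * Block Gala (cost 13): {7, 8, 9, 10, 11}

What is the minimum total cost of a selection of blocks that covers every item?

10

Atlas, Echo together cover every item (Atlas ∪ Echo = {6, 7, 8, 9, 10, 11}); total cost 3 + 7 = 10.
The greedy pick Atlas, Delta, Bravo costs 13; no covering selection beats 10.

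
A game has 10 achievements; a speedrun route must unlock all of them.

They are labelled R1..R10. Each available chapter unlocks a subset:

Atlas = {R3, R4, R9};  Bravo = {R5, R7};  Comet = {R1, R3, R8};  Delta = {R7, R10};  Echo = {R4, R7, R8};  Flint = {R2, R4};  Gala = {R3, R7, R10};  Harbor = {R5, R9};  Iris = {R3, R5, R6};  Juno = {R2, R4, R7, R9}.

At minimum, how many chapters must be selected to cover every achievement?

4

Comet and Delta and Iris and Juno together: Comet ∪ Delta ∪ Iris ∪ Juno = {R1, R2, R3, R4, R5, R6, R7, R8, R9, R10} — every achievement is covered.
No 3 of the 10 chapters cover everything (all 120 combinations miss at least one achievement), so 4 is optimal.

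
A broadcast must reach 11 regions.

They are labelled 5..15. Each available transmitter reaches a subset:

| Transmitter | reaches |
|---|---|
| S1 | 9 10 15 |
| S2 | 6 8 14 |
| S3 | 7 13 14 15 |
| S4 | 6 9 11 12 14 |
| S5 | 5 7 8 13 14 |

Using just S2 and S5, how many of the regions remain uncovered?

Union of S2, S5 = {5, 6, 7, 8, 13, 14}.
Not covered: 9, 10, 11, 12, 15 — 5 regions.

5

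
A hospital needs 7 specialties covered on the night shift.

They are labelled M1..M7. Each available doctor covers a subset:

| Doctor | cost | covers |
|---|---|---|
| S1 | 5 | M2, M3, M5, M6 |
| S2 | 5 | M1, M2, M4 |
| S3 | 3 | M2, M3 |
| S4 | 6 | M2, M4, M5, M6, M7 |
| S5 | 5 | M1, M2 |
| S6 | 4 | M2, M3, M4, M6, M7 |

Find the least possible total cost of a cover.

S1, S5, S6 together cover every specialty (S1 ∪ S5 ∪ S6 = {M1, M2, M3, M4, M5, M6, M7}); total cost 5 + 5 + 4 = 14.
No covering selection has total cost below 14.

14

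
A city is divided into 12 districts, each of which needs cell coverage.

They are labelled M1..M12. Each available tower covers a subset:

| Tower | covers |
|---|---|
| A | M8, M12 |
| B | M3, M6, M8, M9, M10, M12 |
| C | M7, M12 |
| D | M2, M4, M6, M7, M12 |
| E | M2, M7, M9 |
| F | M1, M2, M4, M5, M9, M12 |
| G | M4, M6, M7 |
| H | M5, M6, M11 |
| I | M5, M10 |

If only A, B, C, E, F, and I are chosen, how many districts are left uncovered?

1

Union of A, B, C, E, F, I = {M1, M2, M3, M4, M5, M6, M7, M8, M9, M10, M12}.
Not covered: M11 — 1 district.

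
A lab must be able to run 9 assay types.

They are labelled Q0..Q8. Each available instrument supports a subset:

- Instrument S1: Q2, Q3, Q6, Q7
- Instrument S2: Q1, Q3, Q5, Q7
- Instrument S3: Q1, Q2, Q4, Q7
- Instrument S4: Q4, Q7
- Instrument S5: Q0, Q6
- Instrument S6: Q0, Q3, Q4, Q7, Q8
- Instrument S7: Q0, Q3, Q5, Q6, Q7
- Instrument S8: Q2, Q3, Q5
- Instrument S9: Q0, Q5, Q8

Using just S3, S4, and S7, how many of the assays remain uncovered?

1

Union of S3, S4, S7 = {Q0, Q1, Q2, Q3, Q4, Q5, Q6, Q7}.
Not covered: Q8 — 1 assay.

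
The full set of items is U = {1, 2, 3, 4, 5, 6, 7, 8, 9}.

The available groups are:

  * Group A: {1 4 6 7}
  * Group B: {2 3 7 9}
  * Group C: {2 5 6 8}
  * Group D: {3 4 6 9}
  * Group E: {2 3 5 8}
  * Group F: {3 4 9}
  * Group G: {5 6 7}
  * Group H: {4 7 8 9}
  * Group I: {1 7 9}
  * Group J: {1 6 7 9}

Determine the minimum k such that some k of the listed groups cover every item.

A and E and J together: A ∪ E ∪ J = {1, 2, 3, 4, 5, 6, 7, 8, 9} — every item is covered.
Each group has at most 4 items, and 2·4 = 8 < 9 — so at least 3 groups are needed, and 3 is optimal.

3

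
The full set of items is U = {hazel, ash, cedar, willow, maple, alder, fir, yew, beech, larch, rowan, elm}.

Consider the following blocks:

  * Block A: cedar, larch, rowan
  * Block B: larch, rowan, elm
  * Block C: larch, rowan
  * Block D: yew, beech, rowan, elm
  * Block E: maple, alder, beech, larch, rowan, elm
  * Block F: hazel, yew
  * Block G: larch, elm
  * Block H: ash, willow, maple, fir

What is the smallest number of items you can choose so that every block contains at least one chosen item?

3

The 3 items {willow, yew, larch} hit every block.
The blocks C, F, H are pairwise disjoint, so any hitting set needs a separate item for each — at least 3. Hence 3 is optimal.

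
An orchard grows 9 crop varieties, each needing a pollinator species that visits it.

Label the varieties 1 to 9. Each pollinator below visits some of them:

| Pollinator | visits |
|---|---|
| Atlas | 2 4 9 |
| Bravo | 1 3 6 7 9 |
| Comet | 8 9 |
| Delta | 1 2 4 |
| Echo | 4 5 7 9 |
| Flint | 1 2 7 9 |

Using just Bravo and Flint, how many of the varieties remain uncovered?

3

Union of Bravo, Flint = {1, 2, 3, 6, 7, 9}.
Not covered: 4, 5, 8 — 3 varieties.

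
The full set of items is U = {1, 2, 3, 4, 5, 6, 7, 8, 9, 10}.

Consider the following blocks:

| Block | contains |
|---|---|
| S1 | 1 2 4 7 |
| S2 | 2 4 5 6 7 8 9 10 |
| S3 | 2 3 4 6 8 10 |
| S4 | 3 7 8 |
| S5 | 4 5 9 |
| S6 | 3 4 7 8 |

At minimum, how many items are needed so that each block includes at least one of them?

Take H = {4, 8}. Each listed block contains at least one of these, so H is a hitting set of size 2.
The blocks S4, S5 are pairwise disjoint, so any hitting set needs a separate item for each — at least 2. Hence 2 is optimal.

2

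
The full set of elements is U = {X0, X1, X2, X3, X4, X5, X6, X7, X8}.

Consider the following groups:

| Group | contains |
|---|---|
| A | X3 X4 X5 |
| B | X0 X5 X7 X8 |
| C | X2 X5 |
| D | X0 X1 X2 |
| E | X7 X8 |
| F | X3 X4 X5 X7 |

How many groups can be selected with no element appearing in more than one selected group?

A, D, E are pairwise disjoint (A={X3,X4,X5}; D={X0,X1,X2}; E={X7,X8}).
Every remaining group overlaps one of these, and no 4 of the listed groups are pairwise disjoint, so 3 is the maximum.

3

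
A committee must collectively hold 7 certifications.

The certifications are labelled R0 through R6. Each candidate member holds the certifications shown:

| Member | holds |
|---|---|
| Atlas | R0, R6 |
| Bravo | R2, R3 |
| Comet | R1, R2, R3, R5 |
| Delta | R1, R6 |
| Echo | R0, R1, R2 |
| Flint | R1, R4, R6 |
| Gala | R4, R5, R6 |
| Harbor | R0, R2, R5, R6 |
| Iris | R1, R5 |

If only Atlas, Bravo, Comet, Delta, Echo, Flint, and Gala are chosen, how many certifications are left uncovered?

Union of Atlas, Bravo, Comet, Delta, Echo, Flint, Gala = {R0, R1, R2, R3, R4, R5, R6} — that's every certification, so 0 are uncovered.

0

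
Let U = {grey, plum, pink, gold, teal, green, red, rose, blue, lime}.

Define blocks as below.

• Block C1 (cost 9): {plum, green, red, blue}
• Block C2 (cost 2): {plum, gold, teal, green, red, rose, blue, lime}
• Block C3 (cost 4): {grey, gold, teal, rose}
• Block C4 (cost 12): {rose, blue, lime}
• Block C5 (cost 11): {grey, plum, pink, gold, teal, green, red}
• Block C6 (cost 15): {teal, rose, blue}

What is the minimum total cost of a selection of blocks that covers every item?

13

C2, C5 together cover every item (C2 ∪ C5 = {grey, plum, pink, gold, teal, green, red, rose, blue, lime}); total cost 2 + 11 = 13.
The greedy pick C2, C3, C5 costs 17; no covering selection beats 13.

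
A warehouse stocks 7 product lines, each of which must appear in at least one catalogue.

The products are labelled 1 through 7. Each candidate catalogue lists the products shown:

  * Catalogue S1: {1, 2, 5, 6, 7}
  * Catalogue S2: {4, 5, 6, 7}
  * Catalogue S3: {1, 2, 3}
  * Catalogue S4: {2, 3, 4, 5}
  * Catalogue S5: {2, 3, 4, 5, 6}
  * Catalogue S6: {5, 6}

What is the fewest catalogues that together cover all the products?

Take {S2, S3}. Their union is {1, 2, 3, 4, 5, 6, 7}, which is all 7 products.
No single catalogue has all 7 products (the largest, S1, has 5), so 2 is optimal.

2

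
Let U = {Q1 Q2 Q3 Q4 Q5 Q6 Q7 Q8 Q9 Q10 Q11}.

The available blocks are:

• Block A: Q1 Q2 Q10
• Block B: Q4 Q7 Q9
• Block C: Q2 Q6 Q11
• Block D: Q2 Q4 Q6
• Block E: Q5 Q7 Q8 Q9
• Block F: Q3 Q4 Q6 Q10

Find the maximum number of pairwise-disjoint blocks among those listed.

2

A, B are pairwise disjoint (A={Q1,Q2,Q10}; B={Q4,Q7,Q9}).
Every remaining block overlaps one of these, and no 3 of the listed blocks are pairwise disjoint, so 2 is the maximum.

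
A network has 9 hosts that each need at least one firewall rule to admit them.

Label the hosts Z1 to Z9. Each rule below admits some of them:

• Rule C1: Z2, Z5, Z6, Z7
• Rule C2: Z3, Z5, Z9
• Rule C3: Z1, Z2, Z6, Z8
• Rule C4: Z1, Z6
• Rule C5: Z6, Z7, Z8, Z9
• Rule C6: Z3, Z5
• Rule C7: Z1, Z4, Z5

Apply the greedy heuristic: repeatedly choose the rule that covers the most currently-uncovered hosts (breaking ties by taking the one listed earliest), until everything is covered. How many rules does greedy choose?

Greedy: pick C1 (covers 4 new) → pick C2 (covers 2 new) → pick C3 (covers 2 new) → pick C7 (covers 1 new). Total picks: 4.

4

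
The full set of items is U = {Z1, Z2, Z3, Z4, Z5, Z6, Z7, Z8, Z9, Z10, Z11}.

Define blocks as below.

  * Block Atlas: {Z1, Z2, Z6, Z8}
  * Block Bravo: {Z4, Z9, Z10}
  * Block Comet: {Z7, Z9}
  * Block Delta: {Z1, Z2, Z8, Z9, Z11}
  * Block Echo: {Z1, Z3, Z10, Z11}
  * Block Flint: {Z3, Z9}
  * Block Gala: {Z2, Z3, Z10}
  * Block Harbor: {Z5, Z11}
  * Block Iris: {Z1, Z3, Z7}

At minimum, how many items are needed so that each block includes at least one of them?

The 4 items {Z3, Z6, Z9, Z11} hit every block.
No choice of 3 items meets every block, so 4 is the minimum.

4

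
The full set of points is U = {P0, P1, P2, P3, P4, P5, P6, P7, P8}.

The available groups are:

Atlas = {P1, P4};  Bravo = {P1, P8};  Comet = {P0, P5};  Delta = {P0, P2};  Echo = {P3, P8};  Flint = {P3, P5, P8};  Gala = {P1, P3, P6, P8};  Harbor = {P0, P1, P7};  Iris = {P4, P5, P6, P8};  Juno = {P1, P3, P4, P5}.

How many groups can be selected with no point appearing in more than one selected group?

3

Atlas, Comet, Echo are pairwise disjoint (Atlas={P1,P4}; Comet={P0,P5}; Echo={P3,P8}).
Every remaining group overlaps one of these, and no 4 of the listed groups are pairwise disjoint, so 3 is the maximum.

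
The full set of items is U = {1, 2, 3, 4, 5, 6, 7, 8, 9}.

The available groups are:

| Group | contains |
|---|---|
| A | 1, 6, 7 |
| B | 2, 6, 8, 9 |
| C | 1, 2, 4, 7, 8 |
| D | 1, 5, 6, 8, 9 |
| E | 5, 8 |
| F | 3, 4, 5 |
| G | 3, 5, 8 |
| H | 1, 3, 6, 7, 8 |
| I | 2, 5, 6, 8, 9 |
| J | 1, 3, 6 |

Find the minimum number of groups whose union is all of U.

B, F, and H cover everything between them: the union {1, 2, 3, 4, 5, 6, 7, 8, 9} is all of U.
No 2 of the 10 groups cover everything (all 45 combinations miss at least one item), so 3 is optimal.

3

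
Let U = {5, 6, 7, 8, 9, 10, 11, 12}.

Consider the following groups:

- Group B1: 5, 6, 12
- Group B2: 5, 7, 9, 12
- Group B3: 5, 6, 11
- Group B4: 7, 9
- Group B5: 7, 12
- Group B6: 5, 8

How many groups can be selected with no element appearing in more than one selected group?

B3, B5 are pairwise disjoint (B3={5,6,11}; B5={7,12}).
Every remaining group overlaps one of these, and no 3 of the listed groups are pairwise disjoint, so 2 is the maximum.

2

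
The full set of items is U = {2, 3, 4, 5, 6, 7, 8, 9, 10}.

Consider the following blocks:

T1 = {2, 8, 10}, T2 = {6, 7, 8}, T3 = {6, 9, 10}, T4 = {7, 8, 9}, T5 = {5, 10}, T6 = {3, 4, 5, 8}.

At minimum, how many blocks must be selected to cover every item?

Take {T1, T2, T4, T6}. Their union is {2, 3, 4, 5, 6, 7, 8, 9, 10}, which is all 9 items.
No 3 of the 6 blocks cover everything (all 20 combinations miss at least one item), so 4 is optimal.

4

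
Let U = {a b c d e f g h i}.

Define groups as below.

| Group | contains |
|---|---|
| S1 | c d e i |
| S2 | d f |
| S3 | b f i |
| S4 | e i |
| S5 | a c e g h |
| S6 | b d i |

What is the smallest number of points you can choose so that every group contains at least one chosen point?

T = {a, d, i} meets every group (each contains at least one member of T), and |T| = 3.
No choice of 2 points meets every group, so 3 is the minimum.

3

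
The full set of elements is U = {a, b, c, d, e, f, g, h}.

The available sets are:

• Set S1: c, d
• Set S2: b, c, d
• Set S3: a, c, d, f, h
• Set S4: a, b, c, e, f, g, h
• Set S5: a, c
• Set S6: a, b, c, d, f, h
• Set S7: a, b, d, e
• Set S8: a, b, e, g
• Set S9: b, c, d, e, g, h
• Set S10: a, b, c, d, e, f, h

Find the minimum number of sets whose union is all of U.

S4 and S10 together: S4 ∪ S10 = {a, b, c, d, e, f, g, h} — every element is covered.
No single set has all 8 elements (the largest, S4, has 7), so 2 is optimal.

2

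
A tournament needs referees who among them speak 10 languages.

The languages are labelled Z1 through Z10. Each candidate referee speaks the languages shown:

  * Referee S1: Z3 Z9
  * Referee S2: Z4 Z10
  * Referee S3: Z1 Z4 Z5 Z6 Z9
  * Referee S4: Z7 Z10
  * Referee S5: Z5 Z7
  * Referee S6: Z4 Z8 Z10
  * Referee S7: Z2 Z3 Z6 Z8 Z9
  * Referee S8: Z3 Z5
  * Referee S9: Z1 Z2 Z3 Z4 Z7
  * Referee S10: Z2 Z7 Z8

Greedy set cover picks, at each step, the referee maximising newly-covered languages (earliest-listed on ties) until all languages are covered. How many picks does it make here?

3

Greedy: pick S3 (covers 5 new) → pick S7 (covers 3 new) → pick S4 (covers 2 new). Total picks: 3.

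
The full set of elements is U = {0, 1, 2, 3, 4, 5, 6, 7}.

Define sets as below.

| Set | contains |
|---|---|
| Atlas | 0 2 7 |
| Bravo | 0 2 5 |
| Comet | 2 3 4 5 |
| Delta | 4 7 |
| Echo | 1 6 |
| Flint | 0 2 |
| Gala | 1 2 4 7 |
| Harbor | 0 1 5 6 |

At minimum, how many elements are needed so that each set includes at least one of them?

H = {0, 1, 4} meets every set (each contains at least one member of H), and |H| = 3.
The sets Delta, Echo, Flint are pairwise disjoint, so any hitting set needs a separate element for each — at least 3. Hence 3 is optimal.

3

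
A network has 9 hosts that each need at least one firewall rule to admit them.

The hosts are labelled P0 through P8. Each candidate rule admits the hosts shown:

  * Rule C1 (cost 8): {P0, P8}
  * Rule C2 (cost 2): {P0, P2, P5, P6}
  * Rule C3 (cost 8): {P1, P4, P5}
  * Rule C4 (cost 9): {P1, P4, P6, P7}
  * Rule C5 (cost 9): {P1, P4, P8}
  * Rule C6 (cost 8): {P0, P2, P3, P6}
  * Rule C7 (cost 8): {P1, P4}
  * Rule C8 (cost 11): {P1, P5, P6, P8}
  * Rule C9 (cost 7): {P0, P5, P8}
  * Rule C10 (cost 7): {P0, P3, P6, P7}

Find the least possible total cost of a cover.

C2, C5, C10 together cover every host (C2 ∪ C5 ∪ C10 = {P0, P1, P2, P3, P4, P5, P6, P7, P8}); total cost 2 + 9 + 7 = 18.
The greedy pick C2, C4, C9, C10 costs 25; no covering selection beats 18.

18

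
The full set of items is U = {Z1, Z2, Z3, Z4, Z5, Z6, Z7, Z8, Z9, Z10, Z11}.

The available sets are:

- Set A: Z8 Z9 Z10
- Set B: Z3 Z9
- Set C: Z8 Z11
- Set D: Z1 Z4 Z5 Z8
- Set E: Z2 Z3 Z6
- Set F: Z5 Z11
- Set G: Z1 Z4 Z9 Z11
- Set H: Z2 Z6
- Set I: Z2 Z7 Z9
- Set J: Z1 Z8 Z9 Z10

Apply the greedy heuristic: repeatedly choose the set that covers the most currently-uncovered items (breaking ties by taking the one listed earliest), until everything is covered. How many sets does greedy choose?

5

Greedy: pick D (covers 4 new) → pick E (covers 3 new) → pick A (covers 2 new) → pick C (covers 1 new) → pick I (covers 1 new). Total picks: 5.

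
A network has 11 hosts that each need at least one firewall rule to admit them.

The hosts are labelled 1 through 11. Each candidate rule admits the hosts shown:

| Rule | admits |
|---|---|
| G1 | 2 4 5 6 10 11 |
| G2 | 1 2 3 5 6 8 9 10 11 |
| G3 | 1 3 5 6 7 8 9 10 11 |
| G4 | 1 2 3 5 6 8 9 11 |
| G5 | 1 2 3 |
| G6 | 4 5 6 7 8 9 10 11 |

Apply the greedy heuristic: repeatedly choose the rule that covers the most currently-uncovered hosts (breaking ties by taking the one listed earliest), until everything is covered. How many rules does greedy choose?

Greedy: pick G2 (covers 9 new) → pick G6 (covers 2 new). Total picks: 2.

2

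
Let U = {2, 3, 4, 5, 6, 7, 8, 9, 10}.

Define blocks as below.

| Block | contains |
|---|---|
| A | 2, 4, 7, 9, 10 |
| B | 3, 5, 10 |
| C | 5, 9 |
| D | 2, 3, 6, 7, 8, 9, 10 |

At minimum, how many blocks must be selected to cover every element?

Take {A, B, D}. Their union is {2, 3, 4, 5, 6, 7, 8, 9, 10}, which is all 9 elements.
Only A contains 4, so A is forced; the remaining 4 elements need at least 2 more blocks (each remaining block adds at most 3) — so at least 3 blocks are needed, and 3 is optimal.

3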